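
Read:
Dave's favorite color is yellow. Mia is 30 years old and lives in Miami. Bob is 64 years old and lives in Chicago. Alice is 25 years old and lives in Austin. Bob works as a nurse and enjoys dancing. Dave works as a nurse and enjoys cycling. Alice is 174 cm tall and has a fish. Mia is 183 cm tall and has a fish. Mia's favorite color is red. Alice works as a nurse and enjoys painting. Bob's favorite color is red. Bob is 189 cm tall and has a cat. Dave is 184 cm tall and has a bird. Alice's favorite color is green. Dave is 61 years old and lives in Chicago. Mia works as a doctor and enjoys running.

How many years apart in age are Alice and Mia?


25 vs 30, diff = 5

5


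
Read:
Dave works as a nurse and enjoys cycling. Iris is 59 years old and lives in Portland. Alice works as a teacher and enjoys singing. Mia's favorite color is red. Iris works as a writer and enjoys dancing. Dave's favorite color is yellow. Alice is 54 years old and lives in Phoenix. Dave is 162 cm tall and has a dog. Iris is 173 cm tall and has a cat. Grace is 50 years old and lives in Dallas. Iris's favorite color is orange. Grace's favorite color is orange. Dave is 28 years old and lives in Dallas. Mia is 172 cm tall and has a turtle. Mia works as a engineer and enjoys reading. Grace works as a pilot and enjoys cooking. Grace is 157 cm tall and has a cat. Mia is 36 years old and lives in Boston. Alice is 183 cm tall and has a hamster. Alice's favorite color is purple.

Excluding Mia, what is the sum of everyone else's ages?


Sum (excluding Mia): 191

191


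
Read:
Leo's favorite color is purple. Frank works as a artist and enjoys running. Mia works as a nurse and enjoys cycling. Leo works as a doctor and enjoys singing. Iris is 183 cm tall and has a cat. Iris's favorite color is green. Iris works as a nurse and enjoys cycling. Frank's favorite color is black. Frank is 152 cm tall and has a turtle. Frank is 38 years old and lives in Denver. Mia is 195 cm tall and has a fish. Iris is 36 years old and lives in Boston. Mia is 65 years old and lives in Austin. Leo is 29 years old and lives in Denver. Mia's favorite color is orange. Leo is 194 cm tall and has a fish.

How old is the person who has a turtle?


Person with turtle is Frank, age 38

38


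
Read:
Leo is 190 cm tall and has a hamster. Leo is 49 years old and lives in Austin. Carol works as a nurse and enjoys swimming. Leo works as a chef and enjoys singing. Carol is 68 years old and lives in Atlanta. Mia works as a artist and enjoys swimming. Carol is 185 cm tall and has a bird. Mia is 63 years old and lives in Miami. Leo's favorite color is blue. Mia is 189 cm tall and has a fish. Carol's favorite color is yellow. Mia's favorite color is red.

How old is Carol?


Carol is 68 years old

68


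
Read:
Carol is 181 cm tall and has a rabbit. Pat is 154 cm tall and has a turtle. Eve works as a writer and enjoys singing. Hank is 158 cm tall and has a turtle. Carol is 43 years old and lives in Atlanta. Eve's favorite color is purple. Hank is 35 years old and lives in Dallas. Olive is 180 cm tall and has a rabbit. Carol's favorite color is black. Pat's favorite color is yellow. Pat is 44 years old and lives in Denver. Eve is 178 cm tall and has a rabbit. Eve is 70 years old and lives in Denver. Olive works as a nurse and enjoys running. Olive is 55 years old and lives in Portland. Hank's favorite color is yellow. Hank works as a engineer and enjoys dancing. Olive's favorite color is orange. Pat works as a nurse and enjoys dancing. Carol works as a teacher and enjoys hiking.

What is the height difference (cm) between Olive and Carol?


|180 - 181| = 1

1


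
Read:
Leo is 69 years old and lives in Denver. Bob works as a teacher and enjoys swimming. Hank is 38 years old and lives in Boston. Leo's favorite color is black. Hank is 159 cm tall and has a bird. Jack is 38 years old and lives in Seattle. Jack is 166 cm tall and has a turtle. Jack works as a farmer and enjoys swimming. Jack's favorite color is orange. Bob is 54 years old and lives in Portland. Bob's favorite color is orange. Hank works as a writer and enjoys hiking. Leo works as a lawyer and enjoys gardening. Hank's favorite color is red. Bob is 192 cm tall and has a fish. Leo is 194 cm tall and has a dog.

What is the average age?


Sum=199, n=4, avg=49.75

49.75


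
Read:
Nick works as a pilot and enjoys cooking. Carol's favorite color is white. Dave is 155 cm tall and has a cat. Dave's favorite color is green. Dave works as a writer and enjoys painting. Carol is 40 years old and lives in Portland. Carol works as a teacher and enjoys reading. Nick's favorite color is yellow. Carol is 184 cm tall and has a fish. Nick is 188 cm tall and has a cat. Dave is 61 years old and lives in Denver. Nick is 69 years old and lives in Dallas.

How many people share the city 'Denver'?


Count: 1

1


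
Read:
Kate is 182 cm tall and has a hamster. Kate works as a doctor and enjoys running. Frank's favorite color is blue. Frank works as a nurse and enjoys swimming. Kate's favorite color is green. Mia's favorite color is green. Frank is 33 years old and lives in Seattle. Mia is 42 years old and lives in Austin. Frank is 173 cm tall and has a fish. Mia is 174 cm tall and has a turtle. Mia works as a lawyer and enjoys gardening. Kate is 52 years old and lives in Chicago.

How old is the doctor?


The doctor is Kate, age 52

52


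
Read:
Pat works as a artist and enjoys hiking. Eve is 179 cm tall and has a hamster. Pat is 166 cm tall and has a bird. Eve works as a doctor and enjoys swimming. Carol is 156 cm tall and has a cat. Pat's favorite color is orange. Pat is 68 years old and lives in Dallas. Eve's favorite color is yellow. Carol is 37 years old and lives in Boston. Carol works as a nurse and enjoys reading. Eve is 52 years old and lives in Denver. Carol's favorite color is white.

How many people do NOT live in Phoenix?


Not in Phoenix: 3

3


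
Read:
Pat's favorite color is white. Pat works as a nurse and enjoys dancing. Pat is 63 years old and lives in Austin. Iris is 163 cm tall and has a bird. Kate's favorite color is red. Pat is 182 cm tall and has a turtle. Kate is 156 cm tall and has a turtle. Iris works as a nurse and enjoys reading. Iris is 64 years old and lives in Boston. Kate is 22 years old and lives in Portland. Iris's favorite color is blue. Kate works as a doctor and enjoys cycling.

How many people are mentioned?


People: Kate, Iris, Pat. Count = 3

3


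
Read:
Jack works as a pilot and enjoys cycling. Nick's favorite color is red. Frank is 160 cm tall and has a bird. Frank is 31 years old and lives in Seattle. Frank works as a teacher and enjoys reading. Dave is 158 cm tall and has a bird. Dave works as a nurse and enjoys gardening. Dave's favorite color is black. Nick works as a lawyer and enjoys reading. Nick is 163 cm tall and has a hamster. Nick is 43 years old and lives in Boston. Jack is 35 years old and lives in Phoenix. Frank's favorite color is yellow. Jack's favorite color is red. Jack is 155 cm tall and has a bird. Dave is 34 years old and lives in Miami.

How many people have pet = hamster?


Count: 1

1


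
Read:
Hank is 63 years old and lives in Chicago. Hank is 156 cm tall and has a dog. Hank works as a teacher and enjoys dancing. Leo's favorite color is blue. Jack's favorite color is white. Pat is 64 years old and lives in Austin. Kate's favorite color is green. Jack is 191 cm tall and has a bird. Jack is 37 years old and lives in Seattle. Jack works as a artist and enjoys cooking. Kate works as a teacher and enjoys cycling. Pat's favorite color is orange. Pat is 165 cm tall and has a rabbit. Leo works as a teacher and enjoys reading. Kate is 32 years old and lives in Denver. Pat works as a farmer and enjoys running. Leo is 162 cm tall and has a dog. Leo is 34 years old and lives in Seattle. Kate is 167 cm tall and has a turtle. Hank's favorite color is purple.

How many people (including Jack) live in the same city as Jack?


Jack lives in Seattle. Count = 2

2


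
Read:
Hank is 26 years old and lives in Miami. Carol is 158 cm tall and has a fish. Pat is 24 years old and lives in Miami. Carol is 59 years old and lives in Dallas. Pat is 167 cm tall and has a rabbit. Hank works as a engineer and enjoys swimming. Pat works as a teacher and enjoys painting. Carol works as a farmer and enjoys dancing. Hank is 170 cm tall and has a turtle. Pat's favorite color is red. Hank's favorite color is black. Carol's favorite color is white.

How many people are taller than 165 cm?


Taller than 165: 2

2


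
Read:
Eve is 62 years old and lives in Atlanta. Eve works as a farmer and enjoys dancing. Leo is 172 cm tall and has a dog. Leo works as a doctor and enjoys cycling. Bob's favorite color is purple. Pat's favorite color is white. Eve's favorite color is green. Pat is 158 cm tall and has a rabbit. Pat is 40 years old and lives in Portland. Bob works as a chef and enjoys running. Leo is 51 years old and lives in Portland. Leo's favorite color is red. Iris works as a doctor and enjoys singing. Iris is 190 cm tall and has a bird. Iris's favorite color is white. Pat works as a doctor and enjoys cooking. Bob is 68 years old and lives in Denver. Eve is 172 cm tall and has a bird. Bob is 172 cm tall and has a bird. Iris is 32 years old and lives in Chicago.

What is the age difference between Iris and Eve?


|32 - 62| = 30

30


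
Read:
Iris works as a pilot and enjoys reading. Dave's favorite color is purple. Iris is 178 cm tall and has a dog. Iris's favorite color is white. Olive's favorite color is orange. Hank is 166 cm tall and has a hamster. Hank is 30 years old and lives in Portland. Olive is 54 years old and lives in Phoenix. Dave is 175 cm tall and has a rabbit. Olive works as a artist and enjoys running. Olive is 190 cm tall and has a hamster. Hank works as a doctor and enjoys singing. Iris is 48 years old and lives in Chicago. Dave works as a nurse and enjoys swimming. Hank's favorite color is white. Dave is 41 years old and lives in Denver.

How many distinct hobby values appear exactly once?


Unique hobby values: 4

4


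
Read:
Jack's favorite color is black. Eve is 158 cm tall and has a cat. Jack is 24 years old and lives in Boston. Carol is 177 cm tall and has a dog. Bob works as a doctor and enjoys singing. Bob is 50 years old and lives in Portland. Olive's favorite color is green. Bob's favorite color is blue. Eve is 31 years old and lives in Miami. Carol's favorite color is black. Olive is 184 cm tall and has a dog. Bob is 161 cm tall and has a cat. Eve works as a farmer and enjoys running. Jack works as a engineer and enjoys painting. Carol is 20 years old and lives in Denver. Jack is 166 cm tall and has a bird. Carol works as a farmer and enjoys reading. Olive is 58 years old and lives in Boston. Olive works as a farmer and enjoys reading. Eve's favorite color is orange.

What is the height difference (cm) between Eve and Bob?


|158 - 161| = 3

3


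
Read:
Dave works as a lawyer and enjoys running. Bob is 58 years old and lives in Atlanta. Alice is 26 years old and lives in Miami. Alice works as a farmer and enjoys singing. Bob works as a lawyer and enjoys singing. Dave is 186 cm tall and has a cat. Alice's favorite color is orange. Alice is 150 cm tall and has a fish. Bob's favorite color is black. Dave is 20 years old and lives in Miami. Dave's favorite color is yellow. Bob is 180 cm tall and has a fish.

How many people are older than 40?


Filter: 1

1


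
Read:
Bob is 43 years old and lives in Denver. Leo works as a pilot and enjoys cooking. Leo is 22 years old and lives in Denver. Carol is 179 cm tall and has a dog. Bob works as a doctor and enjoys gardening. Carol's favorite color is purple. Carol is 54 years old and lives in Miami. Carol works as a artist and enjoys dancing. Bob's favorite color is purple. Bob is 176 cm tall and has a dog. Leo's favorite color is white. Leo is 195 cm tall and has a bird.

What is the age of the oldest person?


Oldest: Carol at 54

54


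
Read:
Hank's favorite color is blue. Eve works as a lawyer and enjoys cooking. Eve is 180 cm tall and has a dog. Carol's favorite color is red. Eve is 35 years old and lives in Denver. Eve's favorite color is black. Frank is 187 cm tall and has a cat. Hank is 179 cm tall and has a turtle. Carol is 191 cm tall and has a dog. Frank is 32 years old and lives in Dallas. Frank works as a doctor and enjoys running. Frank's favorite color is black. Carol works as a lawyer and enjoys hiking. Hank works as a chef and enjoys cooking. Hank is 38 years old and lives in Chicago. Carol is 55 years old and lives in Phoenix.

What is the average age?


Sum=160, n=4, avg=40

40


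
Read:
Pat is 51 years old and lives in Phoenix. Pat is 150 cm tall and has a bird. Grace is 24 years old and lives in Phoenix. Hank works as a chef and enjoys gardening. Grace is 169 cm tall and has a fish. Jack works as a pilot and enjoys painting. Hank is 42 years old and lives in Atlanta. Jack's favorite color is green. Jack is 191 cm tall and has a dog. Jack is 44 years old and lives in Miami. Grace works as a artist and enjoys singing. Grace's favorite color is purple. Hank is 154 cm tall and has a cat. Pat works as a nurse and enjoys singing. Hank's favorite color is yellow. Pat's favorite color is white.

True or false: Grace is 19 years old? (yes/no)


Grace is actually 24. no

no


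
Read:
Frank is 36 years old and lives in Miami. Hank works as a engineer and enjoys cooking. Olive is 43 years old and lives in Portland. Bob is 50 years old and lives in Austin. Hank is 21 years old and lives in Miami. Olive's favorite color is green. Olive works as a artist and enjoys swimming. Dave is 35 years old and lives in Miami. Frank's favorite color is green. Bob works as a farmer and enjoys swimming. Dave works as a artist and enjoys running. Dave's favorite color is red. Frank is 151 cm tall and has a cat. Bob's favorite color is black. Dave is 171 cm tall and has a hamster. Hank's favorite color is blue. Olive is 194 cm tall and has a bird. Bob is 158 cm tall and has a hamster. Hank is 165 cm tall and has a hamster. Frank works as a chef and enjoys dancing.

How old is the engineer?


The engineer is Hank, age 21

21


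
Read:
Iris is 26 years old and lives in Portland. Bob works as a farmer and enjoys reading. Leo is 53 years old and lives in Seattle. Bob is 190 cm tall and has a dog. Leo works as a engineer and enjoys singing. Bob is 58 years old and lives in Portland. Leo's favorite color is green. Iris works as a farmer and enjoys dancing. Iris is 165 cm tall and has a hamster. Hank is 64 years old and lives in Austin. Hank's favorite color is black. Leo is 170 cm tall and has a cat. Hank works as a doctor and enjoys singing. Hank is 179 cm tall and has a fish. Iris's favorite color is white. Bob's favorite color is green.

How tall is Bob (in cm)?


Bob is 190 cm tall

190


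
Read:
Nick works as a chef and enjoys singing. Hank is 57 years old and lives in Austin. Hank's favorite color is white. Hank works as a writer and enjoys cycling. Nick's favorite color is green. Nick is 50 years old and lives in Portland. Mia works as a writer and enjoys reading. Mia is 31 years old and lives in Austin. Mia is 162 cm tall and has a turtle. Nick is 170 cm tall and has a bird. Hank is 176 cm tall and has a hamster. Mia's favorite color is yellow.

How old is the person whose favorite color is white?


Person with favorite color=white is Hank, age 57

57


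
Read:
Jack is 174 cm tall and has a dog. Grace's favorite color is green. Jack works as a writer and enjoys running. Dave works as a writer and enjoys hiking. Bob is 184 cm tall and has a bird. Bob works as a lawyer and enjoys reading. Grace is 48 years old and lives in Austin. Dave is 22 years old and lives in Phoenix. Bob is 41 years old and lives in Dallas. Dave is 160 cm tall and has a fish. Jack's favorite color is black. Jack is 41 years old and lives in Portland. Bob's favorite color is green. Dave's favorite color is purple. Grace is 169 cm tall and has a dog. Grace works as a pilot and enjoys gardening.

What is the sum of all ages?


22+48+41+41 = 152

152


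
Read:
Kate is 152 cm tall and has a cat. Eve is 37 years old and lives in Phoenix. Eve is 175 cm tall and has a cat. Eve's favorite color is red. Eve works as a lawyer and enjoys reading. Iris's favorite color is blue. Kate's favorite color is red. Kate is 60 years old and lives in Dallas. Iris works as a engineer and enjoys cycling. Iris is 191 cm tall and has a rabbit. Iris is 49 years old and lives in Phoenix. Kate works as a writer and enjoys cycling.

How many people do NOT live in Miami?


Not in Miami: 3

3


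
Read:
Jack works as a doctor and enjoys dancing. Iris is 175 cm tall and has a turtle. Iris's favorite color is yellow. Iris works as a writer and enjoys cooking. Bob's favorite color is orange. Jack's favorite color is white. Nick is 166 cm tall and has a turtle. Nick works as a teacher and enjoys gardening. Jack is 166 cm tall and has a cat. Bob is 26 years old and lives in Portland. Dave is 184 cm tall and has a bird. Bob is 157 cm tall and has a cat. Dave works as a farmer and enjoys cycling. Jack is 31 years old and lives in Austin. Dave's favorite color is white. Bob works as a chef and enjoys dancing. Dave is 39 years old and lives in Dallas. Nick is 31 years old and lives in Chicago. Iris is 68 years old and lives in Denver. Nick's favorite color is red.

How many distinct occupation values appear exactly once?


Unique occupation values: 5

5


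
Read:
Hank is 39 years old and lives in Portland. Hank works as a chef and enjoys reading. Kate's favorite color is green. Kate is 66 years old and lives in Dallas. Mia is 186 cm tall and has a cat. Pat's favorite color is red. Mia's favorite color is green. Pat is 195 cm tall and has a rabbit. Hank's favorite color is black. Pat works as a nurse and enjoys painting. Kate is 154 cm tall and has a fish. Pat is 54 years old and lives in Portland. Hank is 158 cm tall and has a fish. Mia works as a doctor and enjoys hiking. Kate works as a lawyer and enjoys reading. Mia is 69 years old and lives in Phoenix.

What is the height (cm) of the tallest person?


Tallest: Pat at 195 cm

195


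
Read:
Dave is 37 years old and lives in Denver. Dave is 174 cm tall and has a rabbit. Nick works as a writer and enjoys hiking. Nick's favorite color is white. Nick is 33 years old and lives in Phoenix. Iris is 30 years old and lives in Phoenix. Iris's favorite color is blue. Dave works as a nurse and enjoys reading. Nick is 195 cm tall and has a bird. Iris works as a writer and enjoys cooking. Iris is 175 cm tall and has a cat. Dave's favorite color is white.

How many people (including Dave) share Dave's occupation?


Dave is a nurse. Count = 1

1


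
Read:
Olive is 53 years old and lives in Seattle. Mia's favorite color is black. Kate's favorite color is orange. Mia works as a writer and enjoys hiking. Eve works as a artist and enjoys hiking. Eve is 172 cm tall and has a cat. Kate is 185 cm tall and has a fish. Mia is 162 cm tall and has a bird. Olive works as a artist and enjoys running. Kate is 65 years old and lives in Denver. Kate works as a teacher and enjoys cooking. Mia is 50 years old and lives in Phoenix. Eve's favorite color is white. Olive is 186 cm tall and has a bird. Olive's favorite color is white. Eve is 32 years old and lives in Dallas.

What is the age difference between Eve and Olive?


|32 - 53| = 21

21


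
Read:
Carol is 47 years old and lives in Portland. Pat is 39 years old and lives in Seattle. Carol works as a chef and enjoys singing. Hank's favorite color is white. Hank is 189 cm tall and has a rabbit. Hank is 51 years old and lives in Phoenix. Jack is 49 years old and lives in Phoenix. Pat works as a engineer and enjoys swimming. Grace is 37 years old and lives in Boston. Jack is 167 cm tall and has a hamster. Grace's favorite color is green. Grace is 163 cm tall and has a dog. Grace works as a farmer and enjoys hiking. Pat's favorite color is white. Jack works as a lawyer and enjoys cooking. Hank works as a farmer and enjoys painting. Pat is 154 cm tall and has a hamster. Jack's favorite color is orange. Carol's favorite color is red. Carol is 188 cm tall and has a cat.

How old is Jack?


Jack is 49 years old

49


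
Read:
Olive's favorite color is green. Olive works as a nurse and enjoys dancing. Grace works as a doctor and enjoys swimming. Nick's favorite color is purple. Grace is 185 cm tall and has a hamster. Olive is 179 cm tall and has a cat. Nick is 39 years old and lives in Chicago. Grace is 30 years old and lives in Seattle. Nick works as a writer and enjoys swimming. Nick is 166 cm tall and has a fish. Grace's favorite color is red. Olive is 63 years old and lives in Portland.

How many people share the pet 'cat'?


Count: 1

1


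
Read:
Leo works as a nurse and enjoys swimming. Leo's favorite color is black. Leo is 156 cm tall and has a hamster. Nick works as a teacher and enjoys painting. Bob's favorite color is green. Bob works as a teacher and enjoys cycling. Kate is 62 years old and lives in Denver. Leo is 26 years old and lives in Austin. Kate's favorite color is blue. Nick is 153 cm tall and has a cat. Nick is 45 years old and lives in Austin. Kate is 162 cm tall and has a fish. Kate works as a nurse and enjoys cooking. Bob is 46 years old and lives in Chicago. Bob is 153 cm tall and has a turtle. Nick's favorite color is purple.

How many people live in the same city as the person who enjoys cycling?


Person with hobby cycling is Bob, city Chicago. Count = 1

1


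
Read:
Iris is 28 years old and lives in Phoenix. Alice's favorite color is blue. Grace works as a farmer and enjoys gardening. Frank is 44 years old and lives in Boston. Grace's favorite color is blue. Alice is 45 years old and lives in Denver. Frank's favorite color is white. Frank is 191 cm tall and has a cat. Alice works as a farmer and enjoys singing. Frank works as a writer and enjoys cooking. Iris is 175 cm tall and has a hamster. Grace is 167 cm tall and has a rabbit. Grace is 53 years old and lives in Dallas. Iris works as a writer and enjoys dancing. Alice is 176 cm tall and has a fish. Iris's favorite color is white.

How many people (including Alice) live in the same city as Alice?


Alice lives in Denver. Count = 1

1


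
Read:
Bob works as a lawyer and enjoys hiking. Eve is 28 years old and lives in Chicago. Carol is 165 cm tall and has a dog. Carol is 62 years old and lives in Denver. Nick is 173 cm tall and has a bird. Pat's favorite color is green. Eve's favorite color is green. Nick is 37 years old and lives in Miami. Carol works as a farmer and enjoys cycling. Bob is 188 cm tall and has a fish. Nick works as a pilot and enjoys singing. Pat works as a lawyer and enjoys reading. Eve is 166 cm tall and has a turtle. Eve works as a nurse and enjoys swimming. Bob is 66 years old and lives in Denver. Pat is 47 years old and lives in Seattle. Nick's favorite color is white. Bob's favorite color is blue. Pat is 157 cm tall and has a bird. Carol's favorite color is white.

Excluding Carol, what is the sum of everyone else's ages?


Sum (excluding Carol): 178

178


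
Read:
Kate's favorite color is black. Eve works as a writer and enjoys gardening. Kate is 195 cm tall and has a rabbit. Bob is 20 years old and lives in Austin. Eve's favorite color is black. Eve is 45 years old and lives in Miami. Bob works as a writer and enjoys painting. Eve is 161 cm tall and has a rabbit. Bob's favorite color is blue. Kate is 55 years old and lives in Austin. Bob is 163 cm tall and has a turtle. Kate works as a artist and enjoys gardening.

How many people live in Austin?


Count in Austin: 2

2


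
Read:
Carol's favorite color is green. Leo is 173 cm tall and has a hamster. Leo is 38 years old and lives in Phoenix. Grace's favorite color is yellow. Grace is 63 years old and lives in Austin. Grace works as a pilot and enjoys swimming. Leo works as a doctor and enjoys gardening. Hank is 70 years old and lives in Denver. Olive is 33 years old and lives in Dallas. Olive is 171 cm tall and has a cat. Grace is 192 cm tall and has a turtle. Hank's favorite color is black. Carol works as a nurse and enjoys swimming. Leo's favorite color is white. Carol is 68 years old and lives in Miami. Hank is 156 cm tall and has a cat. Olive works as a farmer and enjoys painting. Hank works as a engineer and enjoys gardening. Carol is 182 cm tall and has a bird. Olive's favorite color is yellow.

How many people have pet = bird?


Count: 1

1


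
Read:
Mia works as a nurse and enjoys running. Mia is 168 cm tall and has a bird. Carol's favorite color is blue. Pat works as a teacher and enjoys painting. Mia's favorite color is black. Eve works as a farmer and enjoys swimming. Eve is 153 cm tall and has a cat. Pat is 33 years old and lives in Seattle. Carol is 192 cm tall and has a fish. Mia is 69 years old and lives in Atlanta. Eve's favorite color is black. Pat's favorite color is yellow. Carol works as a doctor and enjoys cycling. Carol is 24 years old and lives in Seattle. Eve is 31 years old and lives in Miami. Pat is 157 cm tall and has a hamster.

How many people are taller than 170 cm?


Taller than 170: 1

1


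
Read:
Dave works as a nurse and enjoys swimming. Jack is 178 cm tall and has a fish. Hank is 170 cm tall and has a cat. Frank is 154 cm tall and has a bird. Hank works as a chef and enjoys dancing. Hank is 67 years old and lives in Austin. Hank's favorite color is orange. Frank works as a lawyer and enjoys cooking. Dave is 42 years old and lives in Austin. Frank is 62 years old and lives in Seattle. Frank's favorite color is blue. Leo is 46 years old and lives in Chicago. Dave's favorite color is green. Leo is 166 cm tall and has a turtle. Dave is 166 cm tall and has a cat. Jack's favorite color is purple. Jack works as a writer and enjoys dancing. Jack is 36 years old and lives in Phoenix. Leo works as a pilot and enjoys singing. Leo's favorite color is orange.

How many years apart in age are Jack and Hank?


36 vs 67, diff = 31

31


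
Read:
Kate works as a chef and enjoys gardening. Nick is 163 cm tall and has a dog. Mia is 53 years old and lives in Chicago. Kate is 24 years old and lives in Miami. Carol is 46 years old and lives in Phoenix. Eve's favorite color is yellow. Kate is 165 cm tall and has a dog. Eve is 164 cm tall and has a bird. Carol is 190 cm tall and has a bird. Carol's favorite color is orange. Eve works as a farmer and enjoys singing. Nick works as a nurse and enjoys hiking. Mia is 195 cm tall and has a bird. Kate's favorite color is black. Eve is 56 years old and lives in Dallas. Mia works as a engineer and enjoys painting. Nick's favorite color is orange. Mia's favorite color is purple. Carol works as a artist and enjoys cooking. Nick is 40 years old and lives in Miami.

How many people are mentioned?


People: Eve, Mia, Carol, Nick, Kate. Count = 5

5


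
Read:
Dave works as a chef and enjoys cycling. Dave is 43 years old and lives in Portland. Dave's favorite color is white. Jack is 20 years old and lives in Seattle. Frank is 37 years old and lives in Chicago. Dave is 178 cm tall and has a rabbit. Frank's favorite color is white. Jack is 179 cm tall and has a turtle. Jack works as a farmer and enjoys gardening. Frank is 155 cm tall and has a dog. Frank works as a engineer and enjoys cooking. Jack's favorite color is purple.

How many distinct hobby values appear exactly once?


Unique hobby values: 3

3


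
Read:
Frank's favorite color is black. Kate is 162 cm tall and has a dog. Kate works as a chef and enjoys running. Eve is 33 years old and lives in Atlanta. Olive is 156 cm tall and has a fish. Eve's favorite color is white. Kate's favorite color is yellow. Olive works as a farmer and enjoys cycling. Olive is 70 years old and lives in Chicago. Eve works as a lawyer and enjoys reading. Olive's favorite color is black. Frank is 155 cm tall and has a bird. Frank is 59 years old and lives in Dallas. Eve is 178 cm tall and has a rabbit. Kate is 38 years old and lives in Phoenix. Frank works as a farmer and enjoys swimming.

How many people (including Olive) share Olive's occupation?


Olive is a farmer. Count = 2

2


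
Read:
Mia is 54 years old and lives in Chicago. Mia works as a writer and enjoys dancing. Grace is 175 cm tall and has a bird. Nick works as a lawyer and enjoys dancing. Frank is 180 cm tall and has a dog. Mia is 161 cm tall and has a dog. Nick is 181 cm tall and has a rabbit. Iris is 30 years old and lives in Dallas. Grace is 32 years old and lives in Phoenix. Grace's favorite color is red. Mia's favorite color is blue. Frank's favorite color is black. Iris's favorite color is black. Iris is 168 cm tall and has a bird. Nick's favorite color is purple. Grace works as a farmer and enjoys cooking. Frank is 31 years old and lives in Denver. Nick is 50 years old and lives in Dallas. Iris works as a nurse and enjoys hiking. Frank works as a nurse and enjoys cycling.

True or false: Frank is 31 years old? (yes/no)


Frank is actually 31. yes

yes


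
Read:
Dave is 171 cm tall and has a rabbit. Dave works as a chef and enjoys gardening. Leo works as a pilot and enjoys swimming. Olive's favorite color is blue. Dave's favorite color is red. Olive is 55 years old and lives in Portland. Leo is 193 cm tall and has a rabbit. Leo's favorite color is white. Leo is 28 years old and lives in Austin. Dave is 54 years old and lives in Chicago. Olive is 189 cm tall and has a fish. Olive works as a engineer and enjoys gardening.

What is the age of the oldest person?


Oldest: Olive at 55

55


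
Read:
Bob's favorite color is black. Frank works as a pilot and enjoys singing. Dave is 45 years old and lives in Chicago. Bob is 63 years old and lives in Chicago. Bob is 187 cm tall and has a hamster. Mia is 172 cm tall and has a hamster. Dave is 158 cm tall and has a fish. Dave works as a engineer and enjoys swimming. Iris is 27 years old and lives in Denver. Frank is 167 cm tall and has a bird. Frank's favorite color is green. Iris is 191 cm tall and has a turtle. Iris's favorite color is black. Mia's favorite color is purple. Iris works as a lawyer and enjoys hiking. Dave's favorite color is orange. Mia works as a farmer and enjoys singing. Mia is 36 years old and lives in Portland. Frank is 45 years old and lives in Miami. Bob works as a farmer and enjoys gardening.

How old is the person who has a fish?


Person with fish is Dave, age 45

45


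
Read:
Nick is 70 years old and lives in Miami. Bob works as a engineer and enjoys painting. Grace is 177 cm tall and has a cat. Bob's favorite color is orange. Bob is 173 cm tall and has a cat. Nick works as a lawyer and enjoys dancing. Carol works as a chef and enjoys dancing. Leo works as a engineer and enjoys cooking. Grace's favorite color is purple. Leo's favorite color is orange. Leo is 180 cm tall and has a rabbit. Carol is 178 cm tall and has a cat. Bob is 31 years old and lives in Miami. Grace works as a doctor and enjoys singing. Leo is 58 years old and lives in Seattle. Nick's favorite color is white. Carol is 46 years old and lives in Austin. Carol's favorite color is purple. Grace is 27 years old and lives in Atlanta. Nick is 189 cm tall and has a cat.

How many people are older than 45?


Filter: 3

3


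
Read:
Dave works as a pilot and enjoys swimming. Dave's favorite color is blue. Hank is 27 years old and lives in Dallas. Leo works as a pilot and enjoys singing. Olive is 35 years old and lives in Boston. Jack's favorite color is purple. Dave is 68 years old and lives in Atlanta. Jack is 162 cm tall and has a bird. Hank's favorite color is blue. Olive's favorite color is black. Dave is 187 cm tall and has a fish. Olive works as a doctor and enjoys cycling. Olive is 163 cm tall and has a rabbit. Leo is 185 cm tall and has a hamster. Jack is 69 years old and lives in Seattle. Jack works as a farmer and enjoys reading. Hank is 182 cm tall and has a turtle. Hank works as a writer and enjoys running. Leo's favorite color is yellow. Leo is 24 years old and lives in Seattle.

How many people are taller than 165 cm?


Taller than 165: 3

3


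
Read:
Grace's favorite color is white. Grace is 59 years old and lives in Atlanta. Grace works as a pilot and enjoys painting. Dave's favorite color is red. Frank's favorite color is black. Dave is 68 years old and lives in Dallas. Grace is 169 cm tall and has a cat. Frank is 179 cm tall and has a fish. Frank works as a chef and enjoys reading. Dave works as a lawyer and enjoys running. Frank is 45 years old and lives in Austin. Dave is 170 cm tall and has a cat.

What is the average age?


Sum=172, n=3, avg=57.33

57.33


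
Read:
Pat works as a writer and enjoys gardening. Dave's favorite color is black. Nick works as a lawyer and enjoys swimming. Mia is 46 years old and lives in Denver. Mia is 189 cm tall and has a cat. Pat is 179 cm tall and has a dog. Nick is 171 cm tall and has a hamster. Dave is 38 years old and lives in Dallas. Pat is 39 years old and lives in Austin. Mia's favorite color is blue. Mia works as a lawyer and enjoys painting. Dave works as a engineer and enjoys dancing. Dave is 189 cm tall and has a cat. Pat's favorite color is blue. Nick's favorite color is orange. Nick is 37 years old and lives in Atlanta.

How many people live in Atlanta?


Count in Atlanta: 1

1


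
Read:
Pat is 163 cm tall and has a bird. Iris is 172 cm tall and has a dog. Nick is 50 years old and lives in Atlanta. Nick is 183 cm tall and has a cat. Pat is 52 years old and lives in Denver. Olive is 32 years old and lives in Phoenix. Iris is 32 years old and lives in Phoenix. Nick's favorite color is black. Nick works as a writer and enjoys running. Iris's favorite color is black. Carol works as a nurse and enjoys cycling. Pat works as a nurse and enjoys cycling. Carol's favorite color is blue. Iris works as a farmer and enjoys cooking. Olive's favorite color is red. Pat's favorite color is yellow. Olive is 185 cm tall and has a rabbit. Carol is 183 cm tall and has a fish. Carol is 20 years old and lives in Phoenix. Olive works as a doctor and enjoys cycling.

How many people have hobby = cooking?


Count: 1

1


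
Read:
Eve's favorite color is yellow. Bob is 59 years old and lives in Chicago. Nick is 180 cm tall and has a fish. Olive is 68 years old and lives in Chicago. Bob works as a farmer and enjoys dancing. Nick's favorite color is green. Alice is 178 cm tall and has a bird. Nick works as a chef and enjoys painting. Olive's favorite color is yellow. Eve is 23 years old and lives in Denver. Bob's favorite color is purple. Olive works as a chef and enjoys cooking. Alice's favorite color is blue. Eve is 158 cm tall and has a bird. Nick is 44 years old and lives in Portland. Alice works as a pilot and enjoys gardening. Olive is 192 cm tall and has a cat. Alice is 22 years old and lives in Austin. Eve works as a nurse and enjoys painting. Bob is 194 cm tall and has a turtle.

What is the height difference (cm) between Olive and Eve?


|192 - 158| = 34

34


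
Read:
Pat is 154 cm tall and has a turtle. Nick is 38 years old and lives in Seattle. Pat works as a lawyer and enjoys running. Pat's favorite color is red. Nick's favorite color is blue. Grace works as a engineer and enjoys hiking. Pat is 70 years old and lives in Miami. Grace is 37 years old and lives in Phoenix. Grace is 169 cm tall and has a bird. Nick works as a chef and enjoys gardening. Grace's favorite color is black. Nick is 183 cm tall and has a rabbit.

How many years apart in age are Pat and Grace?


70 vs 37, diff = 33

33


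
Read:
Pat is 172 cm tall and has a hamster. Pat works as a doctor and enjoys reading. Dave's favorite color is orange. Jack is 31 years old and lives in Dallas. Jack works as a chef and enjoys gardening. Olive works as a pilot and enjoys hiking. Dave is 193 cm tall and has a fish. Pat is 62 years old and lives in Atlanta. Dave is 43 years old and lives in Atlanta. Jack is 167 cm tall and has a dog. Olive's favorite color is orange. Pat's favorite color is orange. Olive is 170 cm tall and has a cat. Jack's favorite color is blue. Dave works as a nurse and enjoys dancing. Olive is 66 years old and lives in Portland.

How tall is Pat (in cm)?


Pat is 172 cm tall

172


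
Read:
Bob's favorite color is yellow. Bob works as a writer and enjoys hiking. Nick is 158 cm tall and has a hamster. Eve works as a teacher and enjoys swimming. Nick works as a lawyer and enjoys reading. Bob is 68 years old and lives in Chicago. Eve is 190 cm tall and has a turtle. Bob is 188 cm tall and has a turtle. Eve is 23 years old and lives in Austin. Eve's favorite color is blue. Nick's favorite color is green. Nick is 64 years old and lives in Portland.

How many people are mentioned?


People: Bob, Nick, Eve. Count = 3

3


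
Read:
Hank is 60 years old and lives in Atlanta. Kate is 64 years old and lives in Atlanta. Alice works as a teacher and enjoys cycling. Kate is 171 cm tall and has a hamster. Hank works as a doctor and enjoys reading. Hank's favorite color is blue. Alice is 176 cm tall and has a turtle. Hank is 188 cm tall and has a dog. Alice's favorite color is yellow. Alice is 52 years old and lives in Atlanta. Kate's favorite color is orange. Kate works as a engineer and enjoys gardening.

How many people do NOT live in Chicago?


Not in Chicago: 3

3


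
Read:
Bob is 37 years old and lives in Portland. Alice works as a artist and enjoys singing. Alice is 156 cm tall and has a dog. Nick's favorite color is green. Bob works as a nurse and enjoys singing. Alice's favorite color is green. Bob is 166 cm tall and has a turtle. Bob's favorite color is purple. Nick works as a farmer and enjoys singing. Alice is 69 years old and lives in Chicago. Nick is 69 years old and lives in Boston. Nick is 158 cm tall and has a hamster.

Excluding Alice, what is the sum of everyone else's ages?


Sum (excluding Alice): 106

106


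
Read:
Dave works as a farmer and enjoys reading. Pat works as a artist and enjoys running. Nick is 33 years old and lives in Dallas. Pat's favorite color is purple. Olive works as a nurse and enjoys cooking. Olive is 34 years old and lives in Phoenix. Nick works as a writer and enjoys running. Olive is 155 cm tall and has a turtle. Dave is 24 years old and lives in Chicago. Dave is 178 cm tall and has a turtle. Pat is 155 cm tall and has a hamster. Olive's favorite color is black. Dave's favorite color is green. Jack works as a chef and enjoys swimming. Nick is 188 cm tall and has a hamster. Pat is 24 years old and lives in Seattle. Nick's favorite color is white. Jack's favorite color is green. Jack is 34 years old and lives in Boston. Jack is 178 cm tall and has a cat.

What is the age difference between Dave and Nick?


|24 - 33| = 9

9


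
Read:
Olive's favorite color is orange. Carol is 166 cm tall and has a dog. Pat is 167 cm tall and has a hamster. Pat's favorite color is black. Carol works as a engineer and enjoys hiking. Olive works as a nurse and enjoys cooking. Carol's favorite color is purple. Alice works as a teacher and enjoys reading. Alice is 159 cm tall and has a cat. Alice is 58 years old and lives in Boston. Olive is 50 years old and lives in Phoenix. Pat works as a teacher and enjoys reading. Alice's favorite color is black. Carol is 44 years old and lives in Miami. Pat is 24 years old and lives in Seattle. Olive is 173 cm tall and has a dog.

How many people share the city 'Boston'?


Count: 1

1


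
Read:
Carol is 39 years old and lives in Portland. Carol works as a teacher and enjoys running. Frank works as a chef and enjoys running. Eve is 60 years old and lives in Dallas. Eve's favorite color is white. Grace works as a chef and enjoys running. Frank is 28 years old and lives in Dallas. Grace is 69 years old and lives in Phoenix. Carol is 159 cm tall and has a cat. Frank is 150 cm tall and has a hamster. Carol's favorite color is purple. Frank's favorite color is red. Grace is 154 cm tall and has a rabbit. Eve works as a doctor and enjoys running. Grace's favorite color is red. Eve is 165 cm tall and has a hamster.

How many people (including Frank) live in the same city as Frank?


Frank lives in Dallas. Count = 2

2
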